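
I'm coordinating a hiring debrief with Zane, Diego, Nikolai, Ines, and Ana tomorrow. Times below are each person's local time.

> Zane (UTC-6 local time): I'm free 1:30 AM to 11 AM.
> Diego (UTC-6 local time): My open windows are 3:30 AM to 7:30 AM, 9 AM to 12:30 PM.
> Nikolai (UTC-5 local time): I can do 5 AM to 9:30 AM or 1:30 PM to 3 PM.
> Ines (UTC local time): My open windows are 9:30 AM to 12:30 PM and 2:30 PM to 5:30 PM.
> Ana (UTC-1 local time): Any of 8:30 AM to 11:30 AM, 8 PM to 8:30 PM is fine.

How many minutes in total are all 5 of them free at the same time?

150

Zane in UTC: 07:30-17:00 (add 6h to convert from UTC-6).
Diego in UTC: 09:30-13:30, 15:00-18:30 (add 6h to convert from UTC-6).
Nikolai in UTC: 10:00-14:30, 18:30-20:00 (add 5h to convert from UTC-5).
Ines in UTC: 09:30-12:30, 14:30-17:30.
Ana in UTC: 09:30-12:30, 21:00-21:30 (add 1h to convert from UTC-1).
Zane ∩ Diego: 09:30-13:30, 15:00-17:00.
Zane ∩ Diego ∩ Nikolai: 10:00-13:30.
Zane ∩ Diego ∩ Nikolai ∩ Ines: 10:00-12:30.
Zane ∩ Diego ∩ Nikolai ∩ Ines ∩ Ana: 10:00-12:30.
That's a single block of 150 minutes.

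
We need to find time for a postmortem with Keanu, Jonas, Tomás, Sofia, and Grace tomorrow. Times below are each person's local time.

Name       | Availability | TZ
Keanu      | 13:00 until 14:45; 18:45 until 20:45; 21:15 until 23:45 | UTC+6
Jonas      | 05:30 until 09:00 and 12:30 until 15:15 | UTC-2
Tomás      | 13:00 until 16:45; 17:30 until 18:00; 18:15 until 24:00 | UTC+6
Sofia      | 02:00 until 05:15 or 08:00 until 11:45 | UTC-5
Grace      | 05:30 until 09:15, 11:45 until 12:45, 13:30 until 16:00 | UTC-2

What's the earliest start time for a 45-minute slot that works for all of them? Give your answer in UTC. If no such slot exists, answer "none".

07:30

Keanu in UTC: 07:00-08:45, 12:45-14:45, 15:15-17:45 (subtract 6h to convert from UTC+6).
Jonas in UTC: 07:30-11:00, 14:30-17:15 (add 2h to convert from UTC-2).
Tomás in UTC: 07:00-10:45, 11:30-12:00, 12:15-18:00 (subtract 6h to convert from UTC+6).
Sofia in UTC: 07:00-10:15, 13:00-16:45 (add 5h to convert from UTC-5).
Grace in UTC: 07:30-11:15, 13:45-14:45, 15:30-18:00 (add 2h to convert from UTC-2).
Keanu ∩ Jonas: 07:30-08:45, 14:30-14:45, 15:15-17:15.
Keanu ∩ Jonas ∩ Tomás: 07:30-08:45, 14:30-14:45, 15:15-17:15.
Keanu ∩ Jonas ∩ Tomás ∩ Sofia: 07:30-08:45, 14:30-14:45, 15:15-16:45.
Keanu ∩ Jonas ∩ Tomás ∩ Sofia ∩ Grace: 07:30-08:45, 14:30-14:45, 15:30-16:45.
The first common window of at least 45 minutes is 07:30-08:45, so the earliest start is 07:30.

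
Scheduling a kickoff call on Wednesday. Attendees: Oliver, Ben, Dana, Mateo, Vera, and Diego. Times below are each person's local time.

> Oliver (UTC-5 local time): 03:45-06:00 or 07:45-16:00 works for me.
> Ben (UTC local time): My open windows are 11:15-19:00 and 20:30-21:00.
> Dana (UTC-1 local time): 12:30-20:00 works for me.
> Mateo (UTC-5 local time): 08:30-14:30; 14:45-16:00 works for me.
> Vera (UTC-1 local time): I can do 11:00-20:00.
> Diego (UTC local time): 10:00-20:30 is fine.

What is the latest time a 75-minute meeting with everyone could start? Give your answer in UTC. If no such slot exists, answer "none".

17:45

Oliver in UTC: 08:45-11:00, 12:45-21:00 (add 5h to convert from UTC-5).
Ben in UTC: 11:15-19:00, 20:30-21:00.
Dana in UTC: 13:30-21:00 (add 1h to convert from UTC-1).
Mateo in UTC: 13:30-19:30, 19:45-21:00 (add 5h to convert from UTC-5).
Vera in UTC: 12:00-21:00 (add 1h to convert from UTC-1).
Diego in UTC: 10:00-20:30.
Oliver ∩ Ben: 12:45-19:00, 20:30-21:00.
Oliver ∩ Ben ∩ Dana: 13:30-19:00, 20:30-21:00.
Oliver ∩ Ben ∩ Dana ∩ Mateo: 13:30-19:00, 20:30-21:00.
Oliver ∩ Ben ∩ Dana ∩ Mateo ∩ Vera: 13:30-19:00, 20:30-21:00.
Oliver ∩ Ben ∩ Dana ∩ Mateo ∩ Vera ∩ Diego: 13:30-19:00.
Those are the intersection windows.
The last common window of at least 75 minutes is 13:30-19:00; a 75-minute meeting can start as late as 17:45 and still end by 19:00.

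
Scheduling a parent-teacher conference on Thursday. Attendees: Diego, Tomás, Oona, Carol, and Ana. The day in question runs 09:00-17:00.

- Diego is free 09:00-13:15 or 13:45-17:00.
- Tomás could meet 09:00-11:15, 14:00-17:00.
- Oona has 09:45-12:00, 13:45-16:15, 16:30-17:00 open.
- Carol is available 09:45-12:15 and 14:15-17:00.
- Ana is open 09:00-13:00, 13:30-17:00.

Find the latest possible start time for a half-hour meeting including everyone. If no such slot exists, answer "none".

Diego ∩ Tomás: 09:00-11:15, 14:00-17:00.
Diego ∩ Tomás ∩ Oona: 09:45-11:15, 14:00-16:15, 16:30-17:00.
Diego ∩ Tomás ∩ Oona ∩ Carol: 09:45-11:15, 14:15-16:15, 16:30-17:00.
Diego ∩ Tomás ∩ Oona ∩ Carol ∩ Ana: 09:45-11:15, 14:15-16:15, 16:30-17:00.
Those are the intersection windows.
The last common window of at least 30 minutes is 16:30-17:00; a 30-minute meeting can start as late as 16:30 and still end by 17:00.

16:30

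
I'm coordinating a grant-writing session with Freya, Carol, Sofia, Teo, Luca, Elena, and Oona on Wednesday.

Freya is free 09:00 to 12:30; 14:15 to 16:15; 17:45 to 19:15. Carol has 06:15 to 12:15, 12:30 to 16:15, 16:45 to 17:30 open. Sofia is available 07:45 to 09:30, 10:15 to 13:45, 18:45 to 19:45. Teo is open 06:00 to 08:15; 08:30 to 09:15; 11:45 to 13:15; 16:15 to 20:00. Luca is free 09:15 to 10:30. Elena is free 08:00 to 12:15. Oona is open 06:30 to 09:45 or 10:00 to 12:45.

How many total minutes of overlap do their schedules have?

0

Freya ∩ Carol: 09:00-12:15, 14:15-16:15.
Freya ∩ Carol ∩ Sofia: 09:00-09:30, 10:15-12:15.
Freya ∩ Carol ∩ Sofia ∩ Teo: 09:00-09:15, 11:45-12:15.
Freya ∩ Carol ∩ Sofia ∩ Teo ∩ Luca: ∅.
Freya ∩ Carol ∩ Sofia ∩ Teo ∩ Luca ∩ Elena: ∅.
Freya ∩ Carol ∩ Sofia ∩ Teo ∩ Luca ∩ Elena ∩ Oona: ∅.
There is no time when everyone is free.
There is no common window, so the total is 0 minutes.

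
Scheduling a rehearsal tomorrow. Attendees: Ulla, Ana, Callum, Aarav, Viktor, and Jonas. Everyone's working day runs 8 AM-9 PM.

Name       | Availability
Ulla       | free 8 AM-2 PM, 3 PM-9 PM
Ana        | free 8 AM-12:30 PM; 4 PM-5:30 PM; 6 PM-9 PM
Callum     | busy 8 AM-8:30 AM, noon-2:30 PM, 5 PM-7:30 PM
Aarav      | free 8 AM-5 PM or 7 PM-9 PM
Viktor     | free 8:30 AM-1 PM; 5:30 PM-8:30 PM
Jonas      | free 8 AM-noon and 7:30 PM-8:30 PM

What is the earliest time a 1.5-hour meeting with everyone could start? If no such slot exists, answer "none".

Ulla free: 08:00-14:00, 15:00-21:00.
Ana free: 08:00-12:30, 16:00-17:30, 18:00-21:00.
Callum free: 08:30-12:00, 14:30-17:00, 19:30-21:00 (invert busy blocks within the working day).
Aarav free: 08:00-17:00, 19:00-21:00.
Viktor free: 08:30-13:00, 17:30-20:30.
Jonas free: 08:00-12:00, 19:30-20:30.
Ulla ∩ Ana: 08:00-12:30, 16:00-17:30, 18:00-21:00.
Ulla ∩ Ana ∩ Callum: 08:30-12:00, 16:00-17:00, 19:30-21:00.
Ulla ∩ Ana ∩ Callum ∩ Aarav: 08:30-12:00, 16:00-17:00, 19:30-21:00.
Ulla ∩ Ana ∩ Callum ∩ Aarav ∩ Viktor: 08:30-12:00, 19:30-20:30.
Ulla ∩ Ana ∩ Callum ∩ Aarav ∩ Viktor ∩ Jonas: 08:30-12:00, 19:30-20:30.
The first common window of at least 90 minutes is 08:30-12:00, so the earliest start is 08:30.

08:30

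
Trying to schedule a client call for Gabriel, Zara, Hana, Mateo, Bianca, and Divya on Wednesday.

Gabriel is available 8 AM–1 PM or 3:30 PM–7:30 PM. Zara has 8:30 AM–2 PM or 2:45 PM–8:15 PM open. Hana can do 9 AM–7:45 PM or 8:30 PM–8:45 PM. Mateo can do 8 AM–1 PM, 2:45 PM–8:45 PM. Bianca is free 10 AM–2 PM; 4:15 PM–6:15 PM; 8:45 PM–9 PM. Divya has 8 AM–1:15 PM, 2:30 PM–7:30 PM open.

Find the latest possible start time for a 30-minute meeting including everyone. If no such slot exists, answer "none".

Gabriel ∩ Zara: 08:30-13:00, 15:30-19:30.
Gabriel ∩ Zara ∩ Hana: 09:00-13:00, 15:30-19:30.
Gabriel ∩ Zara ∩ Hana ∩ Mateo: 09:00-13:00, 15:30-19:30.
Gabriel ∩ Zara ∩ Hana ∩ Mateo ∩ Bianca: 10:00-13:00, 16:15-18:15.
Gabriel ∩ Zara ∩ Hana ∩ Mateo ∩ Bianca ∩ Divya: 10:00-13:00, 16:15-18:15.
The last common window of at least 30 minutes is 16:15-18:15; a 30-minute meeting can start as late as 17:45 and still end by 18:15.

17:45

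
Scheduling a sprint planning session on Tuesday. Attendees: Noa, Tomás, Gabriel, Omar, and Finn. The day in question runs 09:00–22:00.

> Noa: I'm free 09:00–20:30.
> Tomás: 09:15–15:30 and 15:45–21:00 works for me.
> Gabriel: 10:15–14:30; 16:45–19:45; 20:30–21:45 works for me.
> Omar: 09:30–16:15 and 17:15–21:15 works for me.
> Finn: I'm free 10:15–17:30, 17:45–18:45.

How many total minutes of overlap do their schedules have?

Noa ∩ Tomás: 09:15-15:30, 15:45-20:30.
Noa ∩ Tomás ∩ Gabriel: 10:15-14:30, 16:45-19:45.
Noa ∩ Tomás ∩ Gabriel ∩ Omar: 10:15-14:30, 17:15-19:45.
Noa ∩ Tomás ∩ Gabriel ∩ Omar ∩ Finn: 10:15-14:30, 17:15-17:30, 17:45-18:45.
Summing the common windows: 255 + 15 + 60 = 330 minutes.

330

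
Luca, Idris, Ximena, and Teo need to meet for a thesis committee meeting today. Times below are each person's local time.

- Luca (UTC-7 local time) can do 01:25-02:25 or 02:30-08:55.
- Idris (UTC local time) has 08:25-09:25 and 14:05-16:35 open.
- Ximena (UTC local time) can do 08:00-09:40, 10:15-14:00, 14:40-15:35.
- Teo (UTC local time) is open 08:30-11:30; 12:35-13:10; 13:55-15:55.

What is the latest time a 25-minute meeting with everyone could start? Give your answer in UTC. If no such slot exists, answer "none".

15:10

Luca in UTC: 08:25-09:25, 09:30-15:55 (add 7h to convert from UTC-7).
Idris in UTC: 08:25-09:25, 14:05-16:35.
Ximena in UTC: 08:00-09:40, 10:15-14:00, 14:40-15:35.
Teo in UTC: 08:30-11:30, 12:35-13:10, 13:55-15:55.
Luca ∩ Idris: 08:25-09:25, 14:05-15:55.
Luca ∩ Idris ∩ Ximena: 08:25-09:25, 14:40-15:35.
Luca ∩ Idris ∩ Ximena ∩ Teo: 08:30-09:25, 14:40-15:35.
The last common window of at least 25 minutes is 14:40-15:35; a 25-minute meeting can start as late as 15:10 and still end by 15:35.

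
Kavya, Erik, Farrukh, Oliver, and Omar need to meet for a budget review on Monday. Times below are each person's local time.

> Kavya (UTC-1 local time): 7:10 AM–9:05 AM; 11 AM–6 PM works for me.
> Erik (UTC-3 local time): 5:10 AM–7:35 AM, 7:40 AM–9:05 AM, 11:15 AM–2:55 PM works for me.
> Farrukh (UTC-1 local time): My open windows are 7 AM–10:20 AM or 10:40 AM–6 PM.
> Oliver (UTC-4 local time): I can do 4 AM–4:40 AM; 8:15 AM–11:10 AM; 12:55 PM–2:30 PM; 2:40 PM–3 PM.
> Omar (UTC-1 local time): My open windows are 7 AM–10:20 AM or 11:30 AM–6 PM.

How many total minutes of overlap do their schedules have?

Kavya in UTC: 08:10-10:05, 12:00-19:00 (add 1h to convert from UTC-1).
Erik in UTC: 08:10-10:35, 10:40-12:05, 14:15-17:55 (add 3h to convert from UTC-3).
Farrukh in UTC: 08:00-11:20, 11:40-19:00 (add 1h to convert from UTC-1).
Oliver in UTC: 08:00-08:40, 12:15-15:10, 16:55-18:30, 18:40-19:00 (add 4h to convert from UTC-4).
Omar in UTC: 08:00-11:20, 12:30-19:00 (add 1h to convert from UTC-1).
Kavya ∩ Erik: 08:10-10:05, 12:00-12:05, 14:15-17:55.
Kavya ∩ Erik ∩ Farrukh: 08:10-10:05, 12:00-12:05, 14:15-17:55.
Kavya ∩ Erik ∩ Farrukh ∩ Oliver: 08:10-08:40, 14:15-15:10, 16:55-17:55.
Kavya ∩ Erik ∩ Farrukh ∩ Oliver ∩ Omar: 08:10-08:40, 14:15-15:10, 16:55-17:55.
Those are the intersection windows.
Summing the common windows: 30 + 55 + 60 = 145 minutes.

145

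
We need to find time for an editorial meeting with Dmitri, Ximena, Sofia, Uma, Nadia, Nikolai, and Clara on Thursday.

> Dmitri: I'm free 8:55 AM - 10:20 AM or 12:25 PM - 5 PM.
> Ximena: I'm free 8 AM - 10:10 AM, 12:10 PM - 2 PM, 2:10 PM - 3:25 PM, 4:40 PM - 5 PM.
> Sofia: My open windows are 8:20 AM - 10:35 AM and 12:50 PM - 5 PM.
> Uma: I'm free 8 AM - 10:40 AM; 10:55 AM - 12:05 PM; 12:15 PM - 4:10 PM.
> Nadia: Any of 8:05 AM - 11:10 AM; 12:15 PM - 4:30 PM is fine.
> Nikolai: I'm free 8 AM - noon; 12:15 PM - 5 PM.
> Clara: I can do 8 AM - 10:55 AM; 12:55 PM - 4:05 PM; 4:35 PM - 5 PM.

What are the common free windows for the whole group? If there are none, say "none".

08:55-10:10, 12:55-14:00, 14:10-15:25

Dmitri ∩ Ximena: 08:55-10:10, 12:25-14:00, 14:10-15:25, 16:40-17:00.
Dmitri ∩ Ximena ∩ Sofia: 08:55-10:10, 12:50-14:00, 14:10-15:25, 16:40-17:00.
Dmitri ∩ Ximena ∩ Sofia ∩ Uma: 08:55-10:10, 12:50-14:00, 14:10-15:25.
Dmitri ∩ Ximena ∩ Sofia ∩ Uma ∩ Nadia: 08:55-10:10, 12:50-14:00, 14:10-15:25.
Dmitri ∩ Ximena ∩ Sofia ∩ Uma ∩ Nadia ∩ Nikolai: 08:55-10:10, 12:50-14:00, 14:10-15:25.
Dmitri ∩ Ximena ∩ Sofia ∩ Uma ∩ Nadia ∩ Nikolai ∩ Clara: 08:55-10:10, 12:55-14:00, 14:10-15:25.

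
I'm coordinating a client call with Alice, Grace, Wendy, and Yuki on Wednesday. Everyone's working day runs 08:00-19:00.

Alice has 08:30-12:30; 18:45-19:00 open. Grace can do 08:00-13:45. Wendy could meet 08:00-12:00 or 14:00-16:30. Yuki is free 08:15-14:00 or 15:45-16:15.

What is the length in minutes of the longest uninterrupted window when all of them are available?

210

Alice ∩ Grace: 08:30-12:30.
Alice ∩ Grace ∩ Wendy: 08:30-12:00.
Alice ∩ Grace ∩ Wendy ∩ Yuki: 08:30-12:00.
The longest is 08:30-12:00 at 210 minutes.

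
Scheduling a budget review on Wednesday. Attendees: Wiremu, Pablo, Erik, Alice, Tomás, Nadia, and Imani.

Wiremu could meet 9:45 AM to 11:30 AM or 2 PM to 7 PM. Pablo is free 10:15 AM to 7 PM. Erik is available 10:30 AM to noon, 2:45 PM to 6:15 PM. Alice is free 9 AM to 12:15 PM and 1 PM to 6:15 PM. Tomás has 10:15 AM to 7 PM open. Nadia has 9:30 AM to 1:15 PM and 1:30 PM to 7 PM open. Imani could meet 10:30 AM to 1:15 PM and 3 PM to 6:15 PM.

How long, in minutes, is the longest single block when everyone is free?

Wiremu ∩ Pablo: 10:15-11:30, 14:00-19:00.
Wiremu ∩ Pablo ∩ Erik: 10:30-11:30, 14:45-18:15.
Wiremu ∩ Pablo ∩ Erik ∩ Alice: 10:30-11:30, 14:45-18:15.
Wiremu ∩ Pablo ∩ Erik ∩ Alice ∩ Tomás: 10:30-11:30, 14:45-18:15.
Wiremu ∩ Pablo ∩ Erik ∩ Alice ∩ Tomás ∩ Nadia: 10:30-11:30, 14:45-18:15.
Wiremu ∩ Pablo ∩ Erik ∩ Alice ∩ Tomás ∩ Nadia ∩ Imani: 10:30-11:30, 15:00-18:15.
The longest is 15:00-18:15 at 195 minutes.

195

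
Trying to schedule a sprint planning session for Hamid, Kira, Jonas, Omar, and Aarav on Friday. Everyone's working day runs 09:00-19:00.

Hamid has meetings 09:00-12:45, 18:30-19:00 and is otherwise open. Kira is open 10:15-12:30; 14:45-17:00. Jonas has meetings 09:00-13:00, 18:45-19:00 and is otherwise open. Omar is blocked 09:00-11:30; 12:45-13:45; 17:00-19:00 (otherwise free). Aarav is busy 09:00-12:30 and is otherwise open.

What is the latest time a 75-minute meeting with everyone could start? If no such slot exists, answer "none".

15:45

Hamid free: 12:45-18:30 (invert busy blocks within the working day).
Kira free: 10:15-12:30, 14:45-17:00.
Jonas free: 13:00-18:45 (invert busy blocks within the working day).
Omar free: 11:30-12:45, 13:45-17:00 (invert busy blocks within the working day).
Aarav free: 12:30-19:00 (invert busy blocks within the working day).
Hamid ∩ Kira: 14:45-17:00.
Hamid ∩ Kira ∩ Jonas: 14:45-17:00.
Hamid ∩ Kira ∩ Jonas ∩ Omar: 14:45-17:00.
Hamid ∩ Kira ∩ Jonas ∩ Omar ∩ Aarav: 14:45-17:00.
The last common window of at least 75 minutes is 14:45-17:00; a 75-minute meeting can start as late as 15:45 and still end by 17:00.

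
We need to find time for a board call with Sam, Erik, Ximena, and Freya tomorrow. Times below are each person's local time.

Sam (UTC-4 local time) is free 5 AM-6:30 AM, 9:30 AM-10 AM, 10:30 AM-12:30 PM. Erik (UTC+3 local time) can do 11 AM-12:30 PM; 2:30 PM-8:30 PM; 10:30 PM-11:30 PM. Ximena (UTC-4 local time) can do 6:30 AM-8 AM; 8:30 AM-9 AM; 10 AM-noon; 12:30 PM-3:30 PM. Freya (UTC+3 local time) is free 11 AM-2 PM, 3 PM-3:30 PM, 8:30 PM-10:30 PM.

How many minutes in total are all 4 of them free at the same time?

0

Sam in UTC: 09:00-10:30, 13:30-14:00, 14:30-16:30 (add 4h to convert from UTC-4).
Erik in UTC: 08:00-09:30, 11:30-17:30, 19:30-20:30 (subtract 3h to convert from UTC+3).
Ximena in UTC: 10:30-12:00, 12:30-13:00, 14:00-16:00, 16:30-19:30 (add 4h to convert from UTC-4).
Freya in UTC: 08:00-11:00, 12:00-12:30, 17:30-19:30 (subtract 3h to convert from UTC+3).
Sam ∩ Erik: 09:00-09:30, 13:30-14:00, 14:30-16:30.
Sam ∩ Erik ∩ Ximena: 14:30-16:00.
Sam ∩ Erik ∩ Ximena ∩ Freya: ∅.
There is no time when everyone is free.
There is no common window, so the total is 0 minutes.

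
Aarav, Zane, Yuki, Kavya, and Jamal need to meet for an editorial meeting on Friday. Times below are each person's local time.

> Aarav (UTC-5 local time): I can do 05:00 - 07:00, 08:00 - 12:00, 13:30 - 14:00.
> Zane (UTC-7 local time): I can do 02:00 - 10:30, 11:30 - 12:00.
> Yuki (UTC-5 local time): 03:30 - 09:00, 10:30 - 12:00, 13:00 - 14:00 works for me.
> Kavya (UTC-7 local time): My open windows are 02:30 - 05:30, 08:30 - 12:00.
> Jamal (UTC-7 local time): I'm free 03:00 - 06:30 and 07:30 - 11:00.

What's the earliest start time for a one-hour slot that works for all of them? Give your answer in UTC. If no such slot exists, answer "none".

10:00

Aarav in UTC: 10:00-12:00, 13:00-17:00, 18:30-19:00 (add 5h to convert from UTC-5).
Zane in UTC: 09:00-17:30, 18:30-19:00 (add 7h to convert from UTC-7).
Yuki in UTC: 08:30-14:00, 15:30-17:00, 18:00-19:00 (add 5h to convert from UTC-5).
Kavya in UTC: 09:30-12:30, 15:30-19:00 (add 7h to convert from UTC-7).
Jamal in UTC: 10:00-13:30, 14:30-18:00 (add 7h to convert from UTC-7).
Aarav ∩ Zane: 10:00-12:00, 13:00-17:00, 18:30-19:00.
Aarav ∩ Zane ∩ Yuki: 10:00-12:00, 13:00-14:00, 15:30-17:00, 18:30-19:00.
Aarav ∩ Zane ∩ Yuki ∩ Kavya: 10:00-12:00, 15:30-17:00, 18:30-19:00.
Aarav ∩ Zane ∩ Yuki ∩ Kavya ∩ Jamal: 10:00-12:00, 15:30-17:00.
Those are the intersection windows.
The first common window of at least 60 minutes is 10:00-12:00, so the earliest start is 10:00.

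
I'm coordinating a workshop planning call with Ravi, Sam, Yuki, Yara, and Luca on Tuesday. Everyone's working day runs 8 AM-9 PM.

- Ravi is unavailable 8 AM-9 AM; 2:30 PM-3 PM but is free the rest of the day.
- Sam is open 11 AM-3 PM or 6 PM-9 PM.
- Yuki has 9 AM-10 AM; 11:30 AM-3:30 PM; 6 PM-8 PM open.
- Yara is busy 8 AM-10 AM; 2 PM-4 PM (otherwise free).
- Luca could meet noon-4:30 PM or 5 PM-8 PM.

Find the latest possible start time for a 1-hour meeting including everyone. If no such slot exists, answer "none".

19:00

Ravi free: 09:00-14:30, 15:00-21:00 (invert busy blocks within the working day).
Sam free: 11:00-15:00, 18:00-21:00.
Yuki free: 09:00-10:00, 11:30-15:30, 18:00-20:00.
Yara free: 10:00-14:00, 16:00-21:00 (invert busy blocks within the working day).
Luca free: 12:00-16:30, 17:00-20:00.
Ravi ∩ Sam: 11:00-14:30, 18:00-21:00.
Ravi ∩ Sam ∩ Yuki: 11:30-14:30, 18:00-20:00.
Ravi ∩ Sam ∩ Yuki ∩ Yara: 11:30-14:00, 18:00-20:00.
Ravi ∩ Sam ∩ Yuki ∩ Yara ∩ Luca: 12:00-14:00, 18:00-20:00.
So the common availability across everyone is 12:00-14:00, 18:00-20:00.
The last common window of at least 60 minutes is 18:00-20:00; a 60-minute meeting can start as late as 19:00 and still end by 20:00.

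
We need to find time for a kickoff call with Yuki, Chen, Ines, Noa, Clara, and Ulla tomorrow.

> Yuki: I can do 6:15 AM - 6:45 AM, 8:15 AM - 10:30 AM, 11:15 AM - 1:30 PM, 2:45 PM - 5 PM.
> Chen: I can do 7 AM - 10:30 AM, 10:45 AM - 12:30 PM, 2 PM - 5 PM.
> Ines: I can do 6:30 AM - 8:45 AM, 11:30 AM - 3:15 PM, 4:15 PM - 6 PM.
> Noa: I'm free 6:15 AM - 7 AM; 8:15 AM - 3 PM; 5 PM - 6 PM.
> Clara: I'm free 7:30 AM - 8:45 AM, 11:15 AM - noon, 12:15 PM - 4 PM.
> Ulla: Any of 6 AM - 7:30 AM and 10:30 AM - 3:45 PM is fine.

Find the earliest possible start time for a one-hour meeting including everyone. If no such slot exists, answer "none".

none

Yuki ∩ Chen: 08:15-10:30, 11:15-12:30, 14:45-17:00.
Yuki ∩ Chen ∩ Ines: 08:15-08:45, 11:30-12:30, 14:45-15:15, 16:15-17:00.
Yuki ∩ Chen ∩ Ines ∩ Noa: 08:15-08:45, 11:30-12:30, 14:45-15:00.
Yuki ∩ Chen ∩ Ines ∩ Noa ∩ Clara: 08:15-08:45, 11:30-12:00, 12:15-12:30, 14:45-15:00.
Yuki ∩ Chen ∩ Ines ∩ Noa ∩ Clara ∩ Ulla: 11:30-12:00, 12:15-12:30, 14:45-15:00.
No common window is at least 60 minutes long.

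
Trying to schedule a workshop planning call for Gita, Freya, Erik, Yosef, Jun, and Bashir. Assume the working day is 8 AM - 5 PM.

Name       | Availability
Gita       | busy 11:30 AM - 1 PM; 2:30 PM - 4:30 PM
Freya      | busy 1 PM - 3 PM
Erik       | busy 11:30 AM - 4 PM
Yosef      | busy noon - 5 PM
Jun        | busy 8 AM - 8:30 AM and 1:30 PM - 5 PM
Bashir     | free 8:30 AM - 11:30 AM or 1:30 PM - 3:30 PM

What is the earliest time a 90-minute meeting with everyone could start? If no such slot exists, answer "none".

08:30

Gita free: 08:00-11:30, 13:00-14:30, 16:30-17:00 (invert busy blocks within the working day).
Freya free: 08:00-13:00, 15:00-17:00 (invert busy blocks within the working day).
Erik free: 08:00-11:30, 16:00-17:00 (invert busy blocks within the working day).
Yosef free: 08:00-12:00 (invert busy blocks within the working day).
Jun free: 08:30-13:30 (invert busy blocks within the working day).
Bashir free: 08:30-11:30, 13:30-15:30.
Gita ∩ Freya: 08:00-11:30, 16:30-17:00.
Gita ∩ Freya ∩ Erik: 08:00-11:30, 16:30-17:00.
Gita ∩ Freya ∩ Erik ∩ Yosef: 08:00-11:30.
Gita ∩ Freya ∩ Erik ∩ Yosef ∩ Jun: 08:30-11:30.
Gita ∩ Freya ∩ Erik ∩ Yosef ∩ Jun ∩ Bashir: 08:30-11:30.
The first common window of at least 90 minutes is 08:30-11:30, so the earliest start is 08:30.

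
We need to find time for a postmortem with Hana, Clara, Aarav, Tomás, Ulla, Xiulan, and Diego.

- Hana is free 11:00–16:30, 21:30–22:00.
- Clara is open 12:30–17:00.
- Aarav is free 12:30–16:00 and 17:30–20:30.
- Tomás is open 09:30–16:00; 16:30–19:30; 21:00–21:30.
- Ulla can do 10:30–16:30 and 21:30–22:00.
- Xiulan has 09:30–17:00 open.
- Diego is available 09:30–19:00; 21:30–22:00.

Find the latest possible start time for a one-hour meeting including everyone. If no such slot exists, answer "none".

Hana ∩ Clara: 12:30-16:30.
Hana ∩ Clara ∩ Aarav: 12:30-16:00.
Hana ∩ Clara ∩ Aarav ∩ Tomás: 12:30-16:00.
Hana ∩ Clara ∩ Aarav ∩ Tomás ∩ Ulla: 12:30-16:00.
Hana ∩ Clara ∩ Aarav ∩ Tomás ∩ Ulla ∩ Xiulan: 12:30-16:00.
Hana ∩ Clara ∩ Aarav ∩ Tomás ∩ Ulla ∩ Xiulan ∩ Diego: 12:30-16:00.
So the common availability across everyone is 12:30-16:00.
The last common window of at least 60 minutes is 12:30-16:00; a 60-minute meeting can start as late as 15:00 and still end by 16:00.

15:00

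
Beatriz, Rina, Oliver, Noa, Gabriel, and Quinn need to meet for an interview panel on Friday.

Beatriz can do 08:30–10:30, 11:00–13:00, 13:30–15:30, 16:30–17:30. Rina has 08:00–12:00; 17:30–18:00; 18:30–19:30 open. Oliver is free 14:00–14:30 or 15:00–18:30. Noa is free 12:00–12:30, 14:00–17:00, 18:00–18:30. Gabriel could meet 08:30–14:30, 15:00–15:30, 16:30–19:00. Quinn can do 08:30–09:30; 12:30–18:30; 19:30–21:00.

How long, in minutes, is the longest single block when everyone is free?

Beatriz ∩ Rina: 08:30-10:30, 11:00-12:00.
Beatriz ∩ Rina ∩ Oliver: ∅.
Beatriz ∩ Rina ∩ Oliver ∩ Noa: ∅.
Beatriz ∩ Rina ∩ Oliver ∩ Noa ∩ Gabriel: ∅.
Beatriz ∩ Rina ∩ Oliver ∩ Noa ∩ Gabriel ∩ Quinn: ∅.
There is no time when everyone is free.
No common window exists, so the longest block is 0 minutes.

0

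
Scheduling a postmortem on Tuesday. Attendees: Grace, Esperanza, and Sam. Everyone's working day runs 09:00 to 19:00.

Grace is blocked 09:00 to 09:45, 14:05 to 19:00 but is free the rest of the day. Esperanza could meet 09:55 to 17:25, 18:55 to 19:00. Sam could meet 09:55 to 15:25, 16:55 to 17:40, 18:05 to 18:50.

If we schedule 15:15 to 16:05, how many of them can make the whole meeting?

Grace free: 09:45-14:05 (invert busy blocks within the working day).
Esperanza free: 09:55-17:25, 18:55-19:00.
Sam free: 09:55-15:25, 16:55-17:40, 18:05-18:50.
Esperanza can make the full 15:15-16:05 slot — that's 1.

1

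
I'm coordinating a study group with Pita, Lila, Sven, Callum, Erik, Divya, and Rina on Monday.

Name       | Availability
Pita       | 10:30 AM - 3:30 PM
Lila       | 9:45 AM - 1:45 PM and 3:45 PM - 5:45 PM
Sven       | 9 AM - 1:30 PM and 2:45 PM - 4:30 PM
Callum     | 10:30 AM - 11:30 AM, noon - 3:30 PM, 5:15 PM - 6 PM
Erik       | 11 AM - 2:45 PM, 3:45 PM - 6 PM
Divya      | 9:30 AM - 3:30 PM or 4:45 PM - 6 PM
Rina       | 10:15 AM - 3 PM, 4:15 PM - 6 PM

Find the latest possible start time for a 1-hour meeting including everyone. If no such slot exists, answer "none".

12:30

Pita ∩ Lila: 10:30-13:45.
Pita ∩ Lila ∩ Sven: 10:30-13:30.
Pita ∩ Lila ∩ Sven ∩ Callum: 10:30-11:30, 12:00-13:30.
Pita ∩ Lila ∩ Sven ∩ Callum ∩ Erik: 11:00-11:30, 12:00-13:30.
Pita ∩ Lila ∩ Sven ∩ Callum ∩ Erik ∩ Divya: 11:00-11:30, 12:00-13:30.
Pita ∩ Lila ∩ Sven ∩ Callum ∩ Erik ∩ Divya ∩ Rina: 11:00-11:30, 12:00-13:30.
The last common window of at least 60 minutes is 12:00-13:30; a 60-minute meeting can start as late as 12:30 and still end by 13:30.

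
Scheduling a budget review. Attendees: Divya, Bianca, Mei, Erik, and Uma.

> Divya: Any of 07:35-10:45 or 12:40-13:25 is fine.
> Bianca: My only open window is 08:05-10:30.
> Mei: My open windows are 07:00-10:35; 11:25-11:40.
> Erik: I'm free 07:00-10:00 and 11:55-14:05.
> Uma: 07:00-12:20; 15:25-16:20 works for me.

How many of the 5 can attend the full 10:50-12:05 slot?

1

Uma can make the full 10:50-12:05 slot — that's 1.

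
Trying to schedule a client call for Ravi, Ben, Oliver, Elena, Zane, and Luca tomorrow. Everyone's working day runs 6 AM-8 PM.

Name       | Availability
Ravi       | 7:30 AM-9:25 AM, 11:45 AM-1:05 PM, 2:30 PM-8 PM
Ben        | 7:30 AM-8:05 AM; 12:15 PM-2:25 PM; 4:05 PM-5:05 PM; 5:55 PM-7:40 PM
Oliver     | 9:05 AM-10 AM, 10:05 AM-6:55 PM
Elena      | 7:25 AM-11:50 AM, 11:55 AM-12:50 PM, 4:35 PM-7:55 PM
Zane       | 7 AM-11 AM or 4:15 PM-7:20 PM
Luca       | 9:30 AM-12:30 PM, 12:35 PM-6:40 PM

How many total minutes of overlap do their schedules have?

Ravi ∩ Ben: 07:30-08:05, 12:15-13:05, 16:05-17:05, 17:55-19:40.
Ravi ∩ Ben ∩ Oliver: 12:15-13:05, 16:05-17:05, 17:55-18:55.
Ravi ∩ Ben ∩ Oliver ∩ Elena: 12:15-12:50, 16:35-17:05, 17:55-18:55.
Ravi ∩ Ben ∩ Oliver ∩ Elena ∩ Zane: 16:35-17:05, 17:55-18:55.
Ravi ∩ Ben ∩ Oliver ∩ Elena ∩ Zane ∩ Luca: 16:35-17:05, 17:55-18:40.
Those are the intersection windows.
Summing the common windows: 30 + 45 = 75 minutes.

75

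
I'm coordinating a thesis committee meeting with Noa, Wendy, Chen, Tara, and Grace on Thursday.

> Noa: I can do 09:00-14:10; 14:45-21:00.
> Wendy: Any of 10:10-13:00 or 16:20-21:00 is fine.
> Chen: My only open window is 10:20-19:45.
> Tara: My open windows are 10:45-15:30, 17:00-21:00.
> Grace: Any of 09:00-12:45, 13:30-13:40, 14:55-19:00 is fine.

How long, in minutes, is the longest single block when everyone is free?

120

Noa ∩ Wendy: 10:10-13:00, 16:20-21:00.
Noa ∩ Wendy ∩ Chen: 10:20-13:00, 16:20-19:45.
Noa ∩ Wendy ∩ Chen ∩ Tara: 10:45-13:00, 17:00-19:45.
Noa ∩ Wendy ∩ Chen ∩ Tara ∩ Grace: 10:45-12:45, 17:00-19:00.
The longest is 10:45-12:45 at 120 minutes.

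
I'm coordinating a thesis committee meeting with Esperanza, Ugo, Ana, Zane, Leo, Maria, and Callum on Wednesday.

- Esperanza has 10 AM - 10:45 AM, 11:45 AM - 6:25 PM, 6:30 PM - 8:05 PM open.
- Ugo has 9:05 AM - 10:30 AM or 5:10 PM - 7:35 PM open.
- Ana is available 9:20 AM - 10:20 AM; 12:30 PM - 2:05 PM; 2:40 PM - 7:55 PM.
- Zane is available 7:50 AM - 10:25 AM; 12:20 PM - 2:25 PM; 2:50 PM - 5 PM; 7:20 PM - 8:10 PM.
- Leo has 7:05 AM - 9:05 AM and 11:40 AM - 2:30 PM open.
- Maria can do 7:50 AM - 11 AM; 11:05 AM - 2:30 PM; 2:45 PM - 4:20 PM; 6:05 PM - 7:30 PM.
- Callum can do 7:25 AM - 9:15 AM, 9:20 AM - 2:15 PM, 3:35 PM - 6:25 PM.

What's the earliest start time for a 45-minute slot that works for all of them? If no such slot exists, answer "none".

Esperanza ∩ Ugo: 10:00-10:30, 17:10-18:25, 18:30-19:35.
Esperanza ∩ Ugo ∩ Ana: 10:00-10:20, 17:10-18:25, 18:30-19:35.
Esperanza ∩ Ugo ∩ Ana ∩ Zane: 10:00-10:20, 19:20-19:35.
Esperanza ∩ Ugo ∩ Ana ∩ Zane ∩ Leo: ∅.
Esperanza ∩ Ugo ∩ Ana ∩ Zane ∩ Leo ∩ Maria: ∅.
Esperanza ∩ Ugo ∩ Ana ∩ Zane ∩ Leo ∩ Maria ∩ Callum: ∅.
There is no time when everyone is free.
No common window is at least 45 minutes long.

none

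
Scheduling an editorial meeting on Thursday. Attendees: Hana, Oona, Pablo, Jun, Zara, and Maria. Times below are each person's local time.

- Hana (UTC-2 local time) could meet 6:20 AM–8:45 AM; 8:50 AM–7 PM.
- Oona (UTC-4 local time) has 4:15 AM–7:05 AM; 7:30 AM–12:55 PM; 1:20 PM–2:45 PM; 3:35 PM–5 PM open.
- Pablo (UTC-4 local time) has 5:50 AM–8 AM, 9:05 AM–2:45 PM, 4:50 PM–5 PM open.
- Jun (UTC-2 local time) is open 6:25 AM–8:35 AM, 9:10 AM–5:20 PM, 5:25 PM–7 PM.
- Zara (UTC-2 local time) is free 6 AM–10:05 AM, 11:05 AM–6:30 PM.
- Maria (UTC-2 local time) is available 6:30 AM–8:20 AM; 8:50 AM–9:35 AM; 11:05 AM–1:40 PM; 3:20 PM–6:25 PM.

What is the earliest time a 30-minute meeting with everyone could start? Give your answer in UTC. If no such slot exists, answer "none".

Hana in UTC: 08:20-10:45, 10:50-21:00 (add 2h to convert from UTC-2).
Oona in UTC: 08:15-11:05, 11:30-16:55, 17:20-18:45, 19:35-21:00 (add 4h to convert from UTC-4).
Pablo in UTC: 09:50-12:00, 13:05-18:45, 20:50-21:00 (add 4h to convert from UTC-4).
Jun in UTC: 08:25-10:35, 11:10-19:20, 19:25-21:00 (add 2h to convert from UTC-2).
Zara in UTC: 08:00-12:05, 13:05-20:30 (add 2h to convert from UTC-2).
Maria in UTC: 08:30-10:20, 10:50-11:35, 13:05-15:40, 17:20-20:25 (add 2h to convert from UTC-2).
Hana ∩ Oona: 08:20-10:45, 10:50-11:05, 11:30-16:55, 17:20-18:45, 19:35-21:00.
Hana ∩ Oona ∩ Pablo: 09:50-10:45, 10:50-11:05, 11:30-12:00, 13:05-16:55, 17:20-18:45, 20:50-21:00.
Hana ∩ Oona ∩ Pablo ∩ Jun: 09:50-10:35, 11:30-12:00, 13:05-16:55, 17:20-18:45, 20:50-21:00.
Hana ∩ Oona ∩ Pablo ∩ Jun ∩ Zara: 09:50-10:35, 11:30-12:00, 13:05-16:55, 17:20-18:45.
Hana ∩ Oona ∩ Pablo ∩ Jun ∩ Zara ∩ Maria: 09:50-10:20, 11:30-11:35, 13:05-15:40, 17:20-18:45.
So the common availability across everyone is 09:50-10:20, 11:30-11:35, 13:05-15:40, 17:20-18:45.
The first common window of at least 30 minutes is 09:50-10:20, so the earliest start is 09:50.

09:50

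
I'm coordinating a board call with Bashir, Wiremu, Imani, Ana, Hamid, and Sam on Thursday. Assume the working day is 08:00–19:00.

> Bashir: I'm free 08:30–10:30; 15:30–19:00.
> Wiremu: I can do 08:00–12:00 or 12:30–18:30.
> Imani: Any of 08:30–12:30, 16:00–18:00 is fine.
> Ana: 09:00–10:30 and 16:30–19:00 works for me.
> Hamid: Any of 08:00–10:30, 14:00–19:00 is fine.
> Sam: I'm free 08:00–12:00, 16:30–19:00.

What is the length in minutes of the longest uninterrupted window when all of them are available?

90

Bashir ∩ Wiremu: 08:30-10:30, 15:30-18:30.
Bashir ∩ Wiremu ∩ Imani: 08:30-10:30, 16:00-18:00.
Bashir ∩ Wiremu ∩ Imani ∩ Ana: 09:00-10:30, 16:30-18:00.
Bashir ∩ Wiremu ∩ Imani ∩ Ana ∩ Hamid: 09:00-10:30, 16:30-18:00.
Bashir ∩ Wiremu ∩ Imani ∩ Ana ∩ Hamid ∩ Sam: 09:00-10:30, 16:30-18:00.
The longest is 09:00-10:30 at 90 minutes.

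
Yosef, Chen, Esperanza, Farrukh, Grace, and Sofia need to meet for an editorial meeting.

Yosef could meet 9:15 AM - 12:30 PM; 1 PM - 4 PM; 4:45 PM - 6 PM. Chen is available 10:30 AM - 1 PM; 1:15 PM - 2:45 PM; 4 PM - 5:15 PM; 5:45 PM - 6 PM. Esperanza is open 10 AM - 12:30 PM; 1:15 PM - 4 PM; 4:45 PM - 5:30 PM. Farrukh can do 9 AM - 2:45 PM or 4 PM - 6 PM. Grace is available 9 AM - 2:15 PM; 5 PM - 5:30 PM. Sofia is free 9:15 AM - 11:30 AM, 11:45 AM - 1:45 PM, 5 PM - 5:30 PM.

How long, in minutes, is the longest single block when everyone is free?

60

Yosef ∩ Chen: 10:30-12:30, 13:15-14:45, 16:45-17:15, 17:45-18:00.
Yosef ∩ Chen ∩ Esperanza: 10:30-12:30, 13:15-14:45, 16:45-17:15.
Yosef ∩ Chen ∩ Esperanza ∩ Farrukh: 10:30-12:30, 13:15-14:45, 16:45-17:15.
Yosef ∩ Chen ∩ Esperanza ∩ Farrukh ∩ Grace: 10:30-12:30, 13:15-14:15, 17:00-17:15.
Yosef ∩ Chen ∩ Esperanza ∩ Farrukh ∩ Grace ∩ Sofia: 10:30-11:30, 11:45-12:30, 13:15-13:45, 17:00-17:15.
The longest is 10:30-11:30 at 60 minutes.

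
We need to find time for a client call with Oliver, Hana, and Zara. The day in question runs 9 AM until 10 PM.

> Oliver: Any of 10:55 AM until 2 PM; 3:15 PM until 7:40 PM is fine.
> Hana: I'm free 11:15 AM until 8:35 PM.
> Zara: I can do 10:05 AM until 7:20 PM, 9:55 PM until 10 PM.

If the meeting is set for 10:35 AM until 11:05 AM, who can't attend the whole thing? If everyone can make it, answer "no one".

Hana, Oliver

Oliver: not fully free for 10:35-11:05. Hana: not fully free for 10:35-11:05. Zara: free for 10:35-11:05.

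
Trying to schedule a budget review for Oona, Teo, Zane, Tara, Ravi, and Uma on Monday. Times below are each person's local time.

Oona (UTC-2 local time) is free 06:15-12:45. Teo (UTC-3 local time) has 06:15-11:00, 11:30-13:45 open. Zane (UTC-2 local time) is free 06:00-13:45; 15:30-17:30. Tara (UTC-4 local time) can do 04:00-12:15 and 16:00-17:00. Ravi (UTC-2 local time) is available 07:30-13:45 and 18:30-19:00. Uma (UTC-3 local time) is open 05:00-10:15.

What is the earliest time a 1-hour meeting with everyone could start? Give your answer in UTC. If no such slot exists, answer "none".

Oona in UTC: 08:15-14:45 (add 2h to convert from UTC-2).
Teo in UTC: 09:15-14:00, 14:30-16:45 (add 3h to convert from UTC-3).
Zane in UTC: 08:00-15:45, 17:30-19:30 (add 2h to convert from UTC-2).
Tara in UTC: 08:00-16:15, 20:00-21:00 (add 4h to convert from UTC-4).
Ravi in UTC: 09:30-15:45, 20:30-21:00 (add 2h to convert from UTC-2).
Uma in UTC: 08:00-13:15 (add 3h to convert from UTC-3).
Oona ∩ Teo: 09:15-14:00, 14:30-14:45.
Oona ∩ Teo ∩ Zane: 09:15-14:00, 14:30-14:45.
Oona ∩ Teo ∩ Zane ∩ Tara: 09:15-14:00, 14:30-14:45.
Oona ∩ Teo ∩ Zane ∩ Tara ∩ Ravi: 09:30-14:00, 14:30-14:45.
Oona ∩ Teo ∩ Zane ∩ Tara ∩ Ravi ∩ Uma: 09:30-13:15.
The first common window of at least 60 minutes is 09:30-13:15, so the earliest start is 09:30.

09:30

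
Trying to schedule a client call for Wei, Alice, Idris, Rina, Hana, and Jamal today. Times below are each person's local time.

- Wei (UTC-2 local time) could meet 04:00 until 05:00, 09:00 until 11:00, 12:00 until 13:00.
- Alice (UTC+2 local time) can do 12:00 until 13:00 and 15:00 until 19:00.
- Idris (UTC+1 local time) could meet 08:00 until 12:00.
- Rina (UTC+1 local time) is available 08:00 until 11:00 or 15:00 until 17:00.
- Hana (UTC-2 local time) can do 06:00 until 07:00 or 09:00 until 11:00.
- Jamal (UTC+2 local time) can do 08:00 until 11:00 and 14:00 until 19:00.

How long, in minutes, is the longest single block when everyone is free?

0

Wei in UTC: 06:00-07:00, 11:00-13:00, 14:00-15:00 (add 2h to convert from UTC-2).
Alice in UTC: 10:00-11:00, 13:00-17:00 (subtract 2h to convert from UTC+2).
Idris in UTC: 07:00-11:00 (subtract 1h to convert from UTC+1).
Rina in UTC: 07:00-10:00, 14:00-16:00 (subtract 1h to convert from UTC+1).
Hana in UTC: 08:00-09:00, 11:00-13:00 (add 2h to convert from UTC-2).
Jamal in UTC: 06:00-09:00, 12:00-17:00 (subtract 2h to convert from UTC+2).
Wei ∩ Alice: 14:00-15:00.
Wei ∩ Alice ∩ Idris: ∅.
Wei ∩ Alice ∩ Idris ∩ Rina: ∅.
Wei ∩ Alice ∩ Idris ∩ Rina ∩ Hana: ∅.
Wei ∩ Alice ∩ Idris ∩ Rina ∩ Hana ∩ Jamal: ∅.
There is no time when everyone is free.
No common window exists, so the longest block is 0 minutes.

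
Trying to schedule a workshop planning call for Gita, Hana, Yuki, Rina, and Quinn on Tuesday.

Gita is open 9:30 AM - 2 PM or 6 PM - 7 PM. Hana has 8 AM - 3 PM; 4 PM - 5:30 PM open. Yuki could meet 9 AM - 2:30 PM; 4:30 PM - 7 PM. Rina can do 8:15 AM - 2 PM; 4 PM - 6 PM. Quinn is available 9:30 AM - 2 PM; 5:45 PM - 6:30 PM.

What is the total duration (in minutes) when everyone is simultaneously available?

Gita ∩ Hana: 09:30-14:00.
Gita ∩ Hana ∩ Yuki: 09:30-14:00.
Gita ∩ Hana ∩ Yuki ∩ Rina: 09:30-14:00.
Gita ∩ Hana ∩ Yuki ∩ Rina ∩ Quinn: 09:30-14:00.
Those are the intersection windows.
That's a single block of 270 minutes.

270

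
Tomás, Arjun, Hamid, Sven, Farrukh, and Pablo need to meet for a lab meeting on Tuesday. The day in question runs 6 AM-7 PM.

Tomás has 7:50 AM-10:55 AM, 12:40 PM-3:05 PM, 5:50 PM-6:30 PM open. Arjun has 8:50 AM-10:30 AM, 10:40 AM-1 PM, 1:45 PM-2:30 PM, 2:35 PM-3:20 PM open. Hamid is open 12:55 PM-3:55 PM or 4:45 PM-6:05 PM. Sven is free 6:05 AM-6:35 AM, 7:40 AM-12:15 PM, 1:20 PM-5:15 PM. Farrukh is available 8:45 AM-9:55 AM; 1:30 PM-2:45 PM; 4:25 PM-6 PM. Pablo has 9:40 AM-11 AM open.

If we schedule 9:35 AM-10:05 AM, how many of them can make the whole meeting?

Tomás, Arjun, and Sven can make the full 09:35-10:05 slot — that's 3.

3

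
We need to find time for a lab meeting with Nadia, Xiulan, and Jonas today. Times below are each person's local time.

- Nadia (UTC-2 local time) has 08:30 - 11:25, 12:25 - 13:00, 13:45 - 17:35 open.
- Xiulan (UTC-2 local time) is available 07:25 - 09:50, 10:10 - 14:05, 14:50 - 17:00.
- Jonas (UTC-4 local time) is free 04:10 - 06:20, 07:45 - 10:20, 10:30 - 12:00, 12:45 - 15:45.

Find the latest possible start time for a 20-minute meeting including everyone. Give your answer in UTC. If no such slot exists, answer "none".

18:40

Nadia in UTC: 10:30-13:25, 14:25-15:00, 15:45-19:35 (add 2h to convert from UTC-2).
Xiulan in UTC: 09:25-11:50, 12:10-16:05, 16:50-19:00 (add 2h to convert from UTC-2).
Jonas in UTC: 08:10-10:20, 11:45-14:20, 14:30-16:00, 16:45-19:45 (add 4h to convert from UTC-4).
Nadia ∩ Xiulan: 10:30-11:50, 12:10-13:25, 14:25-15:00, 15:45-16:05, 16:50-19:00.
Nadia ∩ Xiulan ∩ Jonas: 11:45-11:50, 12:10-13:25, 14:30-15:00, 15:45-16:00, 16:50-19:00.
The last common window of at least 20 minutes is 16:50-19:00; a 20-minute meeting can start as late as 18:40 and still end by 19:00.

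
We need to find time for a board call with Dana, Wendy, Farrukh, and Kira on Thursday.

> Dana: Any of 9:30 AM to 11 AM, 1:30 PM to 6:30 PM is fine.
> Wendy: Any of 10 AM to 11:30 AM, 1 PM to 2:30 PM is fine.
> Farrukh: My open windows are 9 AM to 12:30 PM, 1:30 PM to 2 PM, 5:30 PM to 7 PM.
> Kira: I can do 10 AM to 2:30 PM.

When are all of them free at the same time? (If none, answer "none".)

Dana ∩ Wendy: 10:00-11:00, 13:30-14:30.
Dana ∩ Wendy ∩ Farrukh: 10:00-11:00, 13:30-14:00.
Dana ∩ Wendy ∩ Farrukh ∩ Kira: 10:00-11:00, 13:30-14:00.

10:00-11:00, 13:30-14:00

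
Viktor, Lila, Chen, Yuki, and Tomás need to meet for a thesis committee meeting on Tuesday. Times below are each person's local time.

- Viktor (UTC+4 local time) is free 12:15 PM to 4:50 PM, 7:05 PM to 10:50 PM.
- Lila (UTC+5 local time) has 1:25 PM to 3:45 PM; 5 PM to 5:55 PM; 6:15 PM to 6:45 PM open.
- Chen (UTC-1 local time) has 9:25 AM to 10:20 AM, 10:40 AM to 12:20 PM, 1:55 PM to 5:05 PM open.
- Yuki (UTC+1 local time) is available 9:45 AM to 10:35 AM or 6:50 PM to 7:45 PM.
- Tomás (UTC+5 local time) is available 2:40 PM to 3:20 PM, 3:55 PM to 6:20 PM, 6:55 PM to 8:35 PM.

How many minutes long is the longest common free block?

0

Viktor in UTC: 08:15-12:50, 15:05-18:50 (subtract 4h to convert from UTC+4).
Lila in UTC: 08:25-10:45, 12:00-12:55, 13:15-13:45 (subtract 5h to convert from UTC+5).
Chen in UTC: 10:25-11:20, 11:40-13:20, 14:55-18:05 (add 1h to convert from UTC-1).
Yuki in UTC: 08:45-09:35, 17:50-18:45 (subtract 1h to convert from UTC+1).
Tomás in UTC: 09:40-10:20, 10:55-13:20, 13:55-15:35 (subtract 5h to convert from UTC+5).
Viktor ∩ Lila: 08:25-10:45, 12:00-12:50.
Viktor ∩ Lila ∩ Chen: 10:25-10:45, 12:00-12:50.
Viktor ∩ Lila ∩ Chen ∩ Yuki: ∅.
Viktor ∩ Lila ∩ Chen ∩ Yuki ∩ Tomás: ∅.
There is no time when everyone is free.
No common window exists, so the longest block is 0 minutes.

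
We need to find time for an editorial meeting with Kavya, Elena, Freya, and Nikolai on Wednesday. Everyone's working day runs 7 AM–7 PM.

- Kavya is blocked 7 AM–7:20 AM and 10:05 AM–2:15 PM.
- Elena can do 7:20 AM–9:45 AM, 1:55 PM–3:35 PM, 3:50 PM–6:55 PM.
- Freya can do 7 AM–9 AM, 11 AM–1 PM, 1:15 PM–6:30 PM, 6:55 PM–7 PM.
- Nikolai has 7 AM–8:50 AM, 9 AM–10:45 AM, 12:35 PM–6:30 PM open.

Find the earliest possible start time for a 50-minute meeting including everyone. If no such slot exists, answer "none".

Kavya free: 07:20-10:05, 14:15-19:00 (invert busy blocks within the working day).
Elena free: 07:20-09:45, 13:55-15:35, 15:50-18:55.
Freya free: 07:00-09:00, 11:00-13:00, 13:15-18:30, 18:55-19:00.
Nikolai free: 07:00-08:50, 09:00-10:45, 12:35-18:30.
Kavya ∩ Elena: 07:20-09:45, 14:15-15:35, 15:50-18:55.
Kavya ∩ Elena ∩ Freya: 07:20-09:00, 14:15-15:35, 15:50-18:30.
Kavya ∩ Elena ∩ Freya ∩ Nikolai: 07:20-08:50, 14:15-15:35, 15:50-18:30.
The first common window of at least 50 minutes is 07:20-08:50, so the earliest start is 07:20.

07:20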